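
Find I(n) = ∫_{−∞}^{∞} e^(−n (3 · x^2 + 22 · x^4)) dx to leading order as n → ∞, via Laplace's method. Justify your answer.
I(n) ~ sqrt(π/(3n))

φ(x) = 3 · x^2 + 22 · x^4 has its unique global minimum at x* = 0 (since φ'(x) = 6x + 88x^3 = 0 only at x = 0 for real x with both coefficients positive, and φ → ∞ as |x| → ∞). At x* = 0, φ(0) = 0 and φ''(0) = 6. Laplace's method then gives
  I(n) ~ sqrt(2π / (n · φ''(0))) · e^(−n φ(0)) = sqrt(2π / (6n)) = sqrt(π/(3n)).
The 22 · x^4 term contributes only at subleading order (an O(1/n) relative correction).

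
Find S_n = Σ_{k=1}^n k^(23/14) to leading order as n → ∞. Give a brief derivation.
S_n ~ (14/37) · n^(37/14)

Integral comparison: Σ_{k=1}^n k^(23/14) = ∫_0^n x^(23/14) dx + O(n^(23/14)). The integral is n^(1 + 23/14) / (1 + 23/14) = n^((23+14)/14) / ((23+14)/14) = (14/37) · n^(37/14).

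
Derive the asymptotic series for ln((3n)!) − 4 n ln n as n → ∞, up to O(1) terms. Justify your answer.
ln((3n)!) − 4 n ln n = −n ln n + 3(ln 3 − 1) n + (1/2) ln(2π·3n) + O(1/n)

Stirling: ln((3n)!) = 3n ln(3n) − 3n + (1/2) ln(2π·3n) + O(1/n).
Expand 3n ln(3n) = 3n (ln n + ln 3) = 3n ln n + 3n ln 3.
Subtract 4n ln n: leading term is (3 − 4) n ln n = −n ln n. The next term is 3n ln 3 − 3n = 3(ln 3 − 1) n. Then the (1/2) ln(2π·3n) correction.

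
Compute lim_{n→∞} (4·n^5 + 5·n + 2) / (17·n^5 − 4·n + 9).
lim = 4/17

For large n the leading n^5 terms dominate both numerator and denominator. Dividing top and bottom by n^5, every other term tends to 0, leaving 4/17.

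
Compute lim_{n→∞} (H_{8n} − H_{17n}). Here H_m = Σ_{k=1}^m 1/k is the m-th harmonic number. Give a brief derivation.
lim = ln(8/17)

Euler-Maclaurin gives H_m = ln m + γ + 1/(2m) + O(1/m^2). The γ and O(1/m) terms cancel in the difference:
  H_{8n} − H_{17n} = ln(8n) − ln(17n) + O(1/n) = ln(8/17) + O(1/n).
Hence the limit is ln(8/17).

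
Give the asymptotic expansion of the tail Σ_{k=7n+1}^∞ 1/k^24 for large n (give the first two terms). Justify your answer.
Σ_{k>7n} 1/k^24 = 1/(23 · (7n)^23) − 1/(2 · (7n)^24) + O(1/(7n)^25)

Compare to the integral: ∫_{7n}^∞ x^(−24) dx = [−x^(−23)/23]_{7n}^∞ = 1/((24−1)·(7n)^23). The Euler-Maclaurin correction adds −f(7n)/2 = −1/(2·(7n)^24). Euler-Maclaurin then gives
  Σ_{k>7n} 1/k^24 = ∫_{7n}^∞ dx/x^24 − 1/(2·(7n)^24) + O(1/(7n)^25).
(Equivalently this is ζ(24) − Σ_{k≤7n} 1/k^24.)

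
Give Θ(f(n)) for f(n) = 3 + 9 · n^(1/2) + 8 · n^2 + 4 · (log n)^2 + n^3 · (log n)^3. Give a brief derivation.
f(n) ∈ Θ(n^3 · (log n)^3)

Compare the terms by growth order. For large n, n^a · (log n)^b dominates n^a' · (log n)^b' iff a > a', or (a = a' and b > b'). Ranking the 5 terms shows the dominant one is n^3 · (log n)^3. Hence f(n) ∈ Θ(n^3 · (log n)^3).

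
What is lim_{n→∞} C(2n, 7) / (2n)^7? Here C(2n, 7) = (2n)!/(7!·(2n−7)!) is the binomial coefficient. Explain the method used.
lim = 1/7! = 1/5040

With N = 2n → ∞: C(N, 7) / N^7 = [N(N−1)…(N−6)] / (7! · N^7) = (1/7!) · 1 · (1 − 1/(2n)) · … · (1 − 6/(2n)). Each factor → 1 as N → ∞, so the limit is 1/7! = 1/5040.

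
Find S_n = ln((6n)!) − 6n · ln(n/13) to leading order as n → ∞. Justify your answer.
S_n ~ 6n · (ln 78 − 1) + O(ln n)

Stirling: ln((6n)!) = 6n ln(6n) − 6n + O(ln n).
  S_n = 6n ln(6n) − 6n − 6n ln(n/13) + O(ln n)
      = 6n ln(6n) − 6n ln n + 6n ln 13 − 6n + O(ln n)
      = 6n ln 6 + 6n ln 13 − 6n + O(ln n)
      = 6n (ln 78 − 1) + O(ln n).
Numerically ln(78) − 1 ≈ 3.3567.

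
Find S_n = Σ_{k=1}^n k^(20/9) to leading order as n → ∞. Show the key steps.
S_n ~ (9/29) · n^(29/9)

Integral comparison: Σ_{k=1}^n k^(20/9) = ∫_0^n x^(20/9) dx + O(n^(20/9)). The integral is n^(1 + 20/9) / (1 + 20/9) = n^((20+9)/9) / ((20+9)/9) = (9/29) · n^(29/9).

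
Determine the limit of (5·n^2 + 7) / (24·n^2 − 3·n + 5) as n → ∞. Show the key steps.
lim = 5/24

For large n the leading n^2 terms dominate both numerator and denominator. Dividing top and bottom by n^2, every other term tends to 0, leaving 5/24.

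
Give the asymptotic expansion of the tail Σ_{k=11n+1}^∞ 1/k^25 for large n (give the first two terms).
Σ_{k>11n} 1/k^25 = 1/(24 · (11n)^24) − 1/(2 · (11n)^25) + O(1/(11n)^26)

Compare to the integral: ∫_{11n}^∞ x^(−25) dx = [−x^(−24)/24]_{11n}^∞ = 1/((25−1)·(11n)^24). The Euler-Maclaurin correction adds −f(11n)/2 = −1/(2·(11n)^25). Euler-Maclaurin then gives
  Σ_{k>11n} 1/k^25 = ∫_{11n}^∞ dx/x^25 − 1/(2·(11n)^25) + O(1/(11n)^26).
(Equivalently this is ζ(25) − Σ_{k≤11n} 1/k^25.)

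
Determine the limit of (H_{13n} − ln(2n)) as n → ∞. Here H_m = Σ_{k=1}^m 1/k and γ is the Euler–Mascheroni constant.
lim = ln(13/2) + γ

By Euler-Maclaurin, H_m = ln m + γ + O(1/m). So
  H_{13n} − ln(2n) = ln(13n) + γ − ln(2n) + O(1/n)
                       = ln(13/2) + γ + O(1/n).
Hence the limit is ln(13/2) + γ.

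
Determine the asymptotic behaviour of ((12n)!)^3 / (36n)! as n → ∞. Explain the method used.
((12n)!)^3/(36n)! ~ ((2π·12n)^(2/2) / sqrt(3)) · 3^(−3·12n)  →  0

Write N = 12n. Stirling: N! ~ sqrt(2π N)(N/e)^N and (3N)! ~ sqrt(2π·3N)·(3N/e)^(3N).
  (N!)^3/(3N)! ~ (2π N)^(3/2) (N/e)^(3N) / [sqrt(2π·3N) (3N/e)^(3N)]
     = (2π N)^(3/2) / sqrt(2π·3N) · (N/(3N))^(3N)
     = (2π N)^((3−1)/2) / sqrt(3) · 3^(−3N).
Since 3^3 > 1, the factor 3^(−3N) decays exponentially, so the ratio → 0. Substituting N = 12n gives the stated form.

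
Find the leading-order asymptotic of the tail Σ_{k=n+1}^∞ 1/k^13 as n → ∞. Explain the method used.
Σ_{k>n} 1/k^13 ~ 1/(12 · n^12)

Compare to the integral: ∫_{n}^∞ x^(−13) dx = [−x^(−12)/12]_{n}^∞ = 1/((13−1)·n^12). Euler-Maclaurin then gives
  Σ_{k>n} 1/k^13 = ∫_{n}^∞ dx/x^13 − 1/(2·n^13) + O(1/n^14).
(Equivalently this is ζ(13) − Σ_{k≤n} 1/k^13.)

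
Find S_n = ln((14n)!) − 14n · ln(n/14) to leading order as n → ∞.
S_n ~ 14n · (ln 196 − 1) + O(ln n)

Stirling: ln((14n)!) = 14n ln(14n) − 14n + O(ln n).
  S_n = 14n ln(14n) − 14n − 14n ln(n/14) + O(ln n)
      = 14n ln(14n) − 14n ln n + 14n ln 14 − 14n + O(ln n)
      = 14n ln 14 + 14n ln 14 − 14n + O(ln n)
      = 14n (ln 196 − 1) + O(ln n).
Numerically ln(196) − 1 ≈ 4.2781.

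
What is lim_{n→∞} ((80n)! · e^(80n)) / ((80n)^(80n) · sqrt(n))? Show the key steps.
lim = sqrt(2π·80)

Stirling: (80n)! ~ sqrt(2π·80n) · (80n/e)^(80n). Hence
  (80n)! · e^(80n) / (80n)^(80n) ~ sqrt(2π·80n).
Dividing by sqrt(n): sqrt(2π·80n) / sqrt(n) = sqrt(2π·80) · n^((1−1)/2), so the limit is sqrt(2π·80).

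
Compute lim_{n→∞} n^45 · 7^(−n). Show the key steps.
lim = 0

Exponentials with base > 1 dominate every fixed polynomial: for any fixed c, n^c / 7^n → 0 as n → ∞ (e.g. by the ratio test, or by writing 7^n = e^(n ln 7) and noting e^(n ln 7) / n^c → ∞). Hence n^45 · 7^(−n) = n^45 / 7^n → 0.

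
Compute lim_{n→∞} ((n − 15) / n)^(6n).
lim = e^(−90)

Rewrite as (1 − 15/n)^(6n). By the standard limit (1 + x/n)^n → e^x, we have (1 − 15/n)^n → e^(−15), and raising to the 6th power gives e^(−90).
More precisely, ln[(1 − 15/n)^(6n)] = 6n · ln(1 − 15/n) = 6n · (-15/n + O(1/n^2)) = -90 + O(1/n) → -90.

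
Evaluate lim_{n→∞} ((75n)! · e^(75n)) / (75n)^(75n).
lim = ∞

Stirling: (75n)! ~ sqrt(2π·75n) · (75n/e)^(75n). Hence
  (75n)! · e^(75n) / (75n)^(75n) ~ sqrt(2π·75n) = sqrt(2π·75) · sqrt(n) → ∞.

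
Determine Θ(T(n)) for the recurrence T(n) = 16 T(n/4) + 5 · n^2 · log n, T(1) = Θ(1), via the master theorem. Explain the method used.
T(n) = Θ(n^2 · (log n)^2)

Here log_4 16 = 2 and f(n) = 5 · n^2 · log n = Θ(n^(log_4 16) · (log n)^1). This is the extended Case 2 of the master theorem (f matches the critical exponent up to log factors), giving T(n) = Θ(n^(log_4 16) · (log n)^(1+1)) = Θ(n^2 · (log n)^2).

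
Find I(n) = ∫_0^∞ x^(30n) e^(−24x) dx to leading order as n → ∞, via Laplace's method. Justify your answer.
I(n) ~ (sqrt(2π·30n) / 24) · (30n/(24e))^(30n)

Write the integrand as exp(30n ln x − 24x) and set f(x) = 30n ln x − 24x. Then f'(x) = 30n/x − 24 = 0 at x* = 30n/24, and f''(x*) = −30n/x*^2 = −24^2/(30n). Laplace's method (interior maximum) gives
  I(n) ~ e^(f(x*)) · sqrt(2π / |f''(x*)|)
        = exp(30n ln(30n/24) − 30n) · sqrt(2π · 30n / 24^2)
        = (30n/24)^(30n) e^(−30n) · sqrt(2π·30n) / 24
        = (sqrt(2π·30n) / 24) · (30n/(24e))^(30n).
This matches Γ(30n+1)/24^(30n+1) with Stirling applied to Γ.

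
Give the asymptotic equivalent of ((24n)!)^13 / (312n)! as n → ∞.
((24n)!)^13/(312n)! ~ ((2π·24n)^(12/2) / sqrt(13)) · 13^(−13·24n)  →  0

Write N = 24n. Stirling: N! ~ sqrt(2π N)(N/e)^N and (13N)! ~ sqrt(2π·13N)·(13N/e)^(13N).
  (N!)^13/(13N)! ~ (2π N)^(13/2) (N/e)^(13N) / [sqrt(2π·13N) (13N/e)^(13N)]
     = (2π N)^(13/2) / sqrt(2π·13N) · (N/(13N))^(13N)
     = (2π N)^((13−1)/2) / sqrt(13) · 13^(−13N).
Since 13^13 > 1, the factor 13^(−13N) decays exponentially, so the ratio → 0. Substituting N = 24n gives the stated form.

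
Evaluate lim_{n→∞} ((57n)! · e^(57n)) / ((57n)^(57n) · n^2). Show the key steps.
lim = 0

Stirling: (57n)! ~ sqrt(2π·57n) · (57n/e)^(57n). Hence
  (57n)! · e^(57n) / (57n)^(57n) ~ sqrt(2π·57n).
Dividing by n^2: sqrt(2π·57n) / n^2 = sqrt(2π·57) · n^((1−4)/2), so the expression behaves like sqrt(2π·57) · n^((1−4)/2) → 0.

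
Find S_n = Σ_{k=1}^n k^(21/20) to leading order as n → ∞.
S_n ~ (20/41) · n^(41/20)

Integral comparison: Σ_{k=1}^n k^(21/20) = ∫_0^n x^(21/20) dx + O(n^(21/20)). The integral is n^(1 + 21/20) / (1 + 21/20) = n^((21+20)/20) / ((21+20)/20) = (20/41) · n^(41/20).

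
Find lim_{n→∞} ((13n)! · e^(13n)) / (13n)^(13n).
lim = ∞

Stirling: (13n)! ~ sqrt(2π·13n) · (13n/e)^(13n). Hence
  (13n)! · e^(13n) / (13n)^(13n) ~ sqrt(2π·13n) = sqrt(2π·13) · sqrt(n) → ∞.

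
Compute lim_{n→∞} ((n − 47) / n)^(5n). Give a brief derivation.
lim = e^(−235)

Rewrite as (1 − 47/n)^(5n). By the standard limit (1 + x/n)^n → e^x, we have (1 − 47/n)^n → e^(−47), and raising to the 5th power gives e^(−235).
More precisely, ln[(1 − 47/n)^(5n)] = 5n · ln(1 − 47/n) = 5n · (-47/n + O(1/n^2)) = -235 + O(1/n) → -235.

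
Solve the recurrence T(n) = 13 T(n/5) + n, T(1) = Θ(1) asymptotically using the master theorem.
T(n) = Θ(n^(log_5 13))

Master theorem: compare f(n) = n to n^(log_5 13) where log_5 13 ≈ 1.594. Since 1 < log_5 13, we have f(n) = O(n^(log_5 13 − ε)) for some ε > 0 — Case 1. Hence T(n) = Θ(n^(log_5 13)).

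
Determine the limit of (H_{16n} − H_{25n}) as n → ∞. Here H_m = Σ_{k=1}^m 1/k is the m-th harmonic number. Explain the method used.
lim = ln(16/25)

Euler-Maclaurin gives H_m = ln m + γ + 1/(2m) + O(1/m^2). The γ and O(1/m) terms cancel in the difference:
  H_{16n} − H_{25n} = ln(16n) − ln(25n) + O(1/n) = ln(16/25) + O(1/n).
Hence the limit is ln(16/25).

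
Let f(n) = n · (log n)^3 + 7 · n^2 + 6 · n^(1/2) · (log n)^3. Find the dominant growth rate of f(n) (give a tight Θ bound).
f(n) ∈ Θ(n^2)

Compare the terms by growth order. For large n, n^a · (log n)^b dominates n^a' · (log n)^b' iff a > a', or (a = a' and b > b'). Ranking the 3 terms shows the dominant one is 7 · n^2. Hence f(n) ∈ Θ(n^2).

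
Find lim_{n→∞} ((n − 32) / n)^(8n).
lim = e^(−256)

Rewrite as (1 − 32/n)^(8n). By the standard limit (1 + x/n)^n → e^x, we have (1 − 32/n)^n → e^(−32), and raising to the 8th power gives e^(−256).
More precisely, ln[(1 − 32/n)^(8n)] = 8n · ln(1 − 32/n) = 8n · (-32/n + O(1/n^2)) = -256 + O(1/n) → -256.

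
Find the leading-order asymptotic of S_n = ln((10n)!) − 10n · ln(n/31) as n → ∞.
S_n ~ 10n · (ln 310 − 1) + O(ln n)

Stirling: ln((10n)!) = 10n ln(10n) − 10n + O(ln n).
  S_n = 10n ln(10n) − 10n − 10n ln(n/31) + O(ln n)
      = 10n ln(10n) − 10n ln n + 10n ln 31 − 10n + O(ln n)
      = 10n ln 10 + 10n ln 31 − 10n + O(ln n)
      = 10n (ln 310 − 1) + O(ln n).
Numerically ln(310) − 1 ≈ 4.7366.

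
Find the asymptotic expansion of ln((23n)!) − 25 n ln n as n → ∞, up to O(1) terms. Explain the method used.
ln((23n)!) − 25 n ln n = −2 n ln n + 23(ln 23 − 1) n + (1/2) ln(2π·23n) + O(1/n)

Stirling: ln((23n)!) = 23n ln(23n) − 23n + (1/2) ln(2π·23n) + O(1/n).
Expand 23n ln(23n) = 23n (ln n + ln 23) = 23n ln n + 23n ln 23.
Subtract 25n ln n: leading term is (23 − 25) n ln n = −2 n ln n. The next term is 23n ln 23 − 23n = 23(ln 23 − 1) n. Then the (1/2) ln(2π·23n) correction.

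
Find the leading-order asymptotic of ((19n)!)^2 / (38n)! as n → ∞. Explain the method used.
((19n)!)^2/(38n)! ~ ((2π·19n)^(1/2) / sqrt(2)) · 2^(−2·19n)  →  0

Write N = 19n. Stirling: N! ~ sqrt(2π N)(N/e)^N and (2N)! ~ sqrt(2π·2N)·(2N/e)^(2N).
  (N!)^2/(2N)! ~ (2π N)^(2/2) (N/e)^(2N) / [sqrt(2π·2N) (2N/e)^(2N)]
     = (2π N)^(2/2) / sqrt(2π·2N) · (N/(2N))^(2N)
     = (2π N)^((2−1)/2) / sqrt(2) · 2^(−2N).
Since 2^2 > 1, the factor 2^(−2N) decays exponentially, so the ratio → 0. Substituting N = 19n gives the stated form.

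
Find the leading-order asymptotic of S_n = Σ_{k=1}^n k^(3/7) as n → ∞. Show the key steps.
S_n ~ (7/10) · n^(10/7)

Integral comparison: Σ_{k=1}^n k^(3/7) = ∫_0^n x^(3/7) dx + O(n^(3/7)). The integral is n^(1 + 3/7) / (1 + 3/7) = n^((3+7)/7) / ((3+7)/7) = (7/10) · n^(10/7).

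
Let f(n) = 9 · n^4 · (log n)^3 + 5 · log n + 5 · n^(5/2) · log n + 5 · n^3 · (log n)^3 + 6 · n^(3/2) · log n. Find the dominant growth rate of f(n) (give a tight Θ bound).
f(n) ∈ Θ(n^4 · (log n)^3)

Compare the terms by growth order. For large n, n^a · (log n)^b dominates n^a' · (log n)^b' iff a > a', or (a = a' and b > b'). Ranking the 5 terms shows the dominant one is 9 · n^4 · (log n)^3. Hence f(n) ∈ Θ(n^4 · (log n)^3).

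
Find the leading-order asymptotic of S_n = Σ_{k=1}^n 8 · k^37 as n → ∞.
S_n ~ 4 · n^38 / 19

By integral comparison (Euler-Maclaurin), Σ_{k=1}^n 8 · k^37 = 8 · ∫_0^n x^37 dx + O(n^37) = 8 · n^38/38 = 4 · n^38 / 19 + O(n^37). (Equivalently, Faulhaber's formula gives the same leading term.)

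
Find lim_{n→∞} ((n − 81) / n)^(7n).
lim = e^(−567)

Rewrite as (1 − 81/n)^(7n). By the standard limit (1 + x/n)^n → e^x, we have (1 − 81/n)^n → e^(−81), and raising to the 7th power gives e^(−567).
More precisely, ln[(1 − 81/n)^(7n)] = 7n · ln(1 − 81/n) = 7n · (-81/n + O(1/n^2)) = -567 + O(1/n) → -567.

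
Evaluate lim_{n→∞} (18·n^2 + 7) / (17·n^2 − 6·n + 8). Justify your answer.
lim = 18/17

For large n the leading n^2 terms dominate both numerator and denominator. Dividing top and bottom by n^2, every other term tends to 0, leaving 18/17.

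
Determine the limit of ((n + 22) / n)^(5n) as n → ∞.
lim = e^110

Rewrite as (1 + 22/n)^(5n). By the standard limit (1 + x/n)^n → e^x, we have (1 + 22/n)^n → e^22, and raising to the 5th power gives e^110.
More precisely, ln[(1 + 22/n)^(5n)] = 5n · ln(1 + 22/n) = 5n · (22/n + O(1/n^2)) = 110 + O(1/n) → 110.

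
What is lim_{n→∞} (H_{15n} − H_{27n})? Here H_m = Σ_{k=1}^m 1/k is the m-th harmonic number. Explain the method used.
lim = ln(15/27) = ln(5/9)

Euler-Maclaurin gives H_m = ln m + γ + 1/(2m) + O(1/m^2). The γ and O(1/m) terms cancel in the difference:
  H_{15n} − H_{27n} = ln(15n) − ln(27n) + O(1/n) = ln(15/27) + O(1/n).
Hence the limit is ln(15/27) = ln(5/9).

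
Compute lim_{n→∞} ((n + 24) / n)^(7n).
lim = e^168

Rewrite as (1 + 24/n)^(7n). By the standard limit (1 + x/n)^n → e^x, we have (1 + 24/n)^n → e^24, and raising to the 7th power gives e^168.
More precisely, ln[(1 + 24/n)^(7n)] = 7n · ln(1 + 24/n) = 7n · (24/n + O(1/n^2)) = 168 + O(1/n) → 168.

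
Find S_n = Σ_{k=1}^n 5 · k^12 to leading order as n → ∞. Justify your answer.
S_n ~ 5 · n^13 / 13

By integral comparison (Euler-Maclaurin), Σ_{k=1}^n 5 · k^12 = 5 · ∫_0^n x^12 dx + O(n^12) = 5 · n^13/13 + O(n^12). (Equivalently, Faulhaber's formula gives the same leading term.)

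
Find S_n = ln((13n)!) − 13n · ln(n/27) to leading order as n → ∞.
S_n ~ 13n · (ln 351 − 1) + O(ln n)

Stirling: ln((13n)!) = 13n ln(13n) − 13n + O(ln n).
  S_n = 13n ln(13n) − 13n − 13n ln(n/27) + O(ln n)
      = 13n ln(13n) − 13n ln n + 13n ln 27 − 13n + O(ln n)
      = 13n ln 13 + 13n ln 27 − 13n + O(ln n)
      = 13n (ln 351 − 1) + O(ln n).
Numerically ln(351) − 1 ≈ 4.8608.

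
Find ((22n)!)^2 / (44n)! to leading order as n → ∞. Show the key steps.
((22n)!)^2/(44n)! ~ ((2π·22n)^(1/2) / sqrt(2)) · 2^(−2·22n)  →  0

Write N = 22n. Stirling: N! ~ sqrt(2π N)(N/e)^N and (2N)! ~ sqrt(2π·2N)·(2N/e)^(2N).
  (N!)^2/(2N)! ~ (2π N)^(2/2) (N/e)^(2N) / [sqrt(2π·2N) (2N/e)^(2N)]
     = (2π N)^(2/2) / sqrt(2π·2N) · (N/(2N))^(2N)
     = (2π N)^((2−1)/2) / sqrt(2) · 2^(−2N).
Since 2^2 > 1, the factor 2^(−2N) decays exponentially, so the ratio → 0. Substituting N = 22n gives the stated form.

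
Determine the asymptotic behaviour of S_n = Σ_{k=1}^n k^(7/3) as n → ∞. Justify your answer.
S_n ~ (3/10) · n^(10/3)

Integral comparison: Σ_{k=1}^n k^(7/3) = ∫_0^n x^(7/3) dx + O(n^(7/3)). The integral is n^(1 + 7/3) / (1 + 7/3) = n^((7+3)/3) / ((7+3)/3) = (3/10) · n^(10/3).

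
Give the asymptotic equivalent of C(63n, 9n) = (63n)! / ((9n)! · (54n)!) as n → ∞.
C(63n, 9n) ~ (823543/46656)^(9n) · sqrt(7/(12π·9n))

Write N = 9n. Apply Stirling to each factorial:
  (7N)! ~ sqrt(2π·7N) · (7N/e)^(7N),
  N! ~ sqrt(2π N) · (N/e)^N,
  (6N)! ~ sqrt(2π·6N) · (6N/e)^(6N).
The exponential factors combine to (7N)^(7N) / (N^N · (6N)^(6N)) = 7^(7N)/6^(6N) = (7^7/6^6)^N = (823543/46656)^N.
The square-root prefactors combine to sqrt(2π·7N) / (sqrt(2π N)·sqrt(2π·6N)) = sqrt(7 / (2π·6·N)) = sqrt(7/(12π·9n)).
Substituting N = 9n: C(63n, 9n) ~ (823543/46656)^(9n) · sqrt(7/(12π·9n)).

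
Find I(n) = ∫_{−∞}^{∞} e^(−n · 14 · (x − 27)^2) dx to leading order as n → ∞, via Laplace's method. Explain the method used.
I(n) = sqrt(π/(14n))

Here φ(x) = 14 · (x − 27)^2 has its unique minimum at x* = 27 with φ(x*) = 0 and φ''(x*) = 28. Laplace's method gives
  I(n) ~ e^(−n φ(x*)) · sqrt(2π / (n · φ''(x*))) = sqrt(2π / (28n)) = sqrt(π/(14n)).
This is exact: substituting u = (x − 27)·sqrt(14n) gives I(n) = (1/sqrt(14n)) ∫_{−∞}^{∞} e^(−u^2) du = sqrt(π/(14n)).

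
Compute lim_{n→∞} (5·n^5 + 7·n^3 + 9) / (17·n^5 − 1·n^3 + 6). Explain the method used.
lim = 5/17

For large n the leading n^5 terms dominate both numerator and denominator. Dividing top and bottom by n^5, every other term tends to 0, leaving 5/17.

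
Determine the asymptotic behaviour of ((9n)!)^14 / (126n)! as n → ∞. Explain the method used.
((9n)!)^14/(126n)! ~ ((2π·9n)^(13/2) / sqrt(14)) · 14^(−14·9n)  →  0

Write N = 9n. Stirling: N! ~ sqrt(2π N)(N/e)^N and (14N)! ~ sqrt(2π·14N)·(14N/e)^(14N).
  (N!)^14/(14N)! ~ (2π N)^(14/2) (N/e)^(14N) / [sqrt(2π·14N) (14N/e)^(14N)]
     = (2π N)^(14/2) / sqrt(2π·14N) · (N/(14N))^(14N)
     = (2π N)^((14−1)/2) / sqrt(14) · 14^(−14N).
Since 14^14 > 1, the factor 14^(−14N) decays exponentially, so the ratio → 0. Substituting N = 9n gives the stated form.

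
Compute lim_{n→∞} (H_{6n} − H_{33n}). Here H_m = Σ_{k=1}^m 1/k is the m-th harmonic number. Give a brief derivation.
lim = ln(6/33) = ln(2/11)

Euler-Maclaurin gives H_m = ln m + γ + 1/(2m) + O(1/m^2). The γ and O(1/m) terms cancel in the difference:
  H_{6n} − H_{33n} = ln(6n) − ln(33n) + O(1/n) = ln(6/33) + O(1/n).
Hence the limit is ln(6/33) = ln(2/11).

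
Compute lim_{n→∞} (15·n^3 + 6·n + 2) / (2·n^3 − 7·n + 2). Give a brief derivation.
lim = 15/2

For large n the leading n^3 terms dominate both numerator and denominator. Dividing top and bottom by n^3, every other term tends to 0, leaving 15/2.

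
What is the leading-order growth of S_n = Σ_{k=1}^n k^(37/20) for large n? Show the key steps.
S_n ~ (20/57) · n^(57/20)

Integral comparison: Σ_{k=1}^n k^(37/20) = ∫_0^n x^(37/20) dx + O(n^(37/20)). The integral is n^(1 + 37/20) / (1 + 37/20) = n^((37+20)/20) / ((37+20)/20) = (20/57) · n^(57/20).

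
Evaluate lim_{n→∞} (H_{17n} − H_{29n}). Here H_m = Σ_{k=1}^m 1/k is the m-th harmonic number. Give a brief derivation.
lim = ln(17/29)

Euler-Maclaurin gives H_m = ln m + γ + 1/(2m) + O(1/m^2). The γ and O(1/m) terms cancel in the difference:
  H_{17n} − H_{29n} = ln(17n) − ln(29n) + O(1/n) = ln(17/29) + O(1/n).
Hence the limit is ln(17/29).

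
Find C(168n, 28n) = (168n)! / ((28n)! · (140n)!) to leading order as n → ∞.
C(168n, 28n) ~ (46656/3125)^(28n) · sqrt(3/(5π·28n))

Write N = 28n. Apply Stirling to each factorial:
  (6N)! ~ sqrt(2π·6N) · (6N/e)^(6N),
  N! ~ sqrt(2π N) · (N/e)^N,
  (5N)! ~ sqrt(2π·5N) · (5N/e)^(5N).
The exponential factors combine to (6N)^(6N) / (N^N · (5N)^(5N)) = 6^(6N)/5^(5N) = (6^6/5^5)^N = (46656/3125)^N.
The square-root prefactors combine to sqrt(2π·6N) / (sqrt(2π N)·sqrt(2π·5N)) = sqrt(6 / (2π·5·N)) = sqrt(3/(5π·28n)).
Substituting N = 28n: C(168n, 28n) ~ (46656/3125)^(28n) · sqrt(3/(5π·28n)).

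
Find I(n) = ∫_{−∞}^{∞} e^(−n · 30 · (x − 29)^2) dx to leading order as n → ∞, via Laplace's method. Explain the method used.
I(n) = sqrt(π/(30n))

Here φ(x) = 30 · (x − 29)^2 has its unique minimum at x* = 29 with φ(x*) = 0 and φ''(x*) = 60. Laplace's method gives
  I(n) ~ e^(−n φ(x*)) · sqrt(2π / (n · φ''(x*))) = sqrt(2π / (60n)) = sqrt(π/(30n)).
This is exact: substituting u = (x − 29)·sqrt(30n) gives I(n) = (1/sqrt(30n)) ∫_{−∞}^{∞} e^(−u^2) du = sqrt(π/(30n)).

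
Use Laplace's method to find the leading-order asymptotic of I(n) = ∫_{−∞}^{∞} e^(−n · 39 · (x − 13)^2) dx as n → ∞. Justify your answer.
I(n) = sqrt(π/(39n))

Here φ(x) = 39 · (x − 13)^2 has its unique minimum at x* = 13 with φ(x*) = 0 and φ''(x*) = 78. Laplace's method gives
  I(n) ~ e^(−n φ(x*)) · sqrt(2π / (n · φ''(x*))) = sqrt(2π / (78n)) = sqrt(π/(39n)).
This is exact: substituting u = (x − 13)·sqrt(39n) gives I(n) = (1/sqrt(39n)) ∫_{−∞}^{∞} e^(−u^2) du = sqrt(π/(39n)).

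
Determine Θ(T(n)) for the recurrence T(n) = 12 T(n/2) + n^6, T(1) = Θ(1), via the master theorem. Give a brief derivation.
T(n) = Θ(n^6)

log_2 12 ≈ 3.585. f(n) = n^6 dominates n^(log_2 12) since 6 > 3.585, and the regularity condition a·f(n/b) = 12·(n/2)^6 = (12/64)·n^6 ≤ c·f(n) holds with c = 12/64 ≈ 0.188 < 1. So this is Case 3: T(n) = Θ(f(n)) = Θ(n^6).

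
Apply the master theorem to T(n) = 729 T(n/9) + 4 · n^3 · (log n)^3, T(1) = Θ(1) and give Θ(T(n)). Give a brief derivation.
T(n) = Θ(n^3 · (log n)^4)

Here log_9 729 = 3 and f(n) = 4 · n^3 · (log n)^3 = Θ(n^(log_9 729) · (log n)^3). This is the extended Case 2 of the master theorem (f matches the critical exponent up to log factors), giving T(n) = Θ(n^(log_9 729) · (log n)^(3+1)) = Θ(n^3 · (log n)^4).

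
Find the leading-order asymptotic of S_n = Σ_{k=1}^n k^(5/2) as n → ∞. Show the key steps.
S_n ~ (2/7) · n^(7/2)

Integral comparison: Σ_{k=1}^n k^(5/2) = ∫_0^n x^(5/2) dx + O(n^(5/2)). The integral is n^(1 + 5/2) / (1 + 5/2) = n^((5+2)/2) / ((5+2)/2) = (2/7) · n^(7/2).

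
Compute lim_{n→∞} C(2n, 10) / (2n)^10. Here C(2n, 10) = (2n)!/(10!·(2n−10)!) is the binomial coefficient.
lim = 1/10! = 1/3628800

With N = 2n → ∞: C(N, 10) / N^10 = [N(N−1)…(N−9)] / (10! · N^10) = (1/10!) · 1 · (1 − 1/(2n)) · … · (1 − 9/(2n)). Each factor → 1 as N → ∞, so the limit is 1/10! = 1/3628800.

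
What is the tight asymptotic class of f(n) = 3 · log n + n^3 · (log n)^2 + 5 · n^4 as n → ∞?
f(n) ∈ Θ(n^4)

Compare the terms by growth order. For large n, n^a · (log n)^b dominates n^a' · (log n)^b' iff a > a', or (a = a' and b > b'). Ranking the 3 terms shows the dominant one is 5 · n^4. Hence f(n) ∈ Θ(n^4).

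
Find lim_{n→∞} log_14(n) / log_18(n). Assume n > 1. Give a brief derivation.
lim = ln(18) / ln(14) = log_14(18)

Change of base: log_14(n) = ln n / ln 14 and log_18(n) = ln n / ln 18. The ratio is (ln n / ln 14) · (ln 18 / ln n) = ln 18 / ln 14, a constant independent of n. So the limit is ln 18 / ln 14 = log_14(18).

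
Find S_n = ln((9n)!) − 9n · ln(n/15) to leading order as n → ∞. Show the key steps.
S_n ~ 9n · (ln 135 − 1) + O(ln n)

Stirling: ln((9n)!) = 9n ln(9n) − 9n + O(ln n).
  S_n = 9n ln(9n) − 9n − 9n ln(n/15) + O(ln n)
      = 9n ln(9n) − 9n ln n + 9n ln 15 − 9n + O(ln n)
      = 9n ln 9 + 9n ln 15 − 9n + O(ln n)
      = 9n (ln 135 − 1) + O(ln n).
Numerically ln(135) − 1 ≈ 3.9053.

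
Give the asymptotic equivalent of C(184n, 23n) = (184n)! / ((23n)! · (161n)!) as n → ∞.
C(184n, 23n) ~ (16777216/823543)^(23n) · sqrt(4/(7π·23n))

Write N = 23n. Apply Stirling to each factorial:
  (8N)! ~ sqrt(2π·8N) · (8N/e)^(8N),
  N! ~ sqrt(2π N) · (N/e)^N,
  (7N)! ~ sqrt(2π·7N) · (7N/e)^(7N).
The exponential factors combine to (8N)^(8N) / (N^N · (7N)^(7N)) = 8^(8N)/7^(7N) = (8^8/7^7)^N = (16777216/823543)^N.
The square-root prefactors combine to sqrt(2π·8N) / (sqrt(2π N)·sqrt(2π·7N)) = sqrt(8 / (2π·7·N)) = sqrt(4/(7π·23n)).
Substituting N = 23n: C(184n, 23n) ~ (16777216/823543)^(23n) · sqrt(4/(7π·23n)).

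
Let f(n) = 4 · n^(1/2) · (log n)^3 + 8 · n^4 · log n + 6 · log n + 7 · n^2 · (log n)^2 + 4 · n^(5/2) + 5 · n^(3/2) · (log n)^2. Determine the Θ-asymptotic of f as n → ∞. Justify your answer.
f(n) ∈ Θ(n^4 · log n)

Compare the terms by growth order. For large n, n^a · (log n)^b dominates n^a' · (log n)^b' iff a > a', or (a = a' and b > b'). Ranking the 6 terms shows the dominant one is 8 · n^4 · log n. Hence f(n) ∈ Θ(n^4 · log n).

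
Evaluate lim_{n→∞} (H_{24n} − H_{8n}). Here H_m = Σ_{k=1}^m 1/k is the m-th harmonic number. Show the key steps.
lim = ln(24/8) = ln 3

Euler-Maclaurin gives H_m = ln m + γ + 1/(2m) + O(1/m^2). The γ and O(1/m) terms cancel in the difference:
  H_{24n} − H_{8n} = ln(24n) − ln(8n) + O(1/n) = ln(24/8) + O(1/n).
Hence the limit is ln(24/8) = ln 3.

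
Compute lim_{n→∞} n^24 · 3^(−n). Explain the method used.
lim = 0

Exponentials with base > 1 dominate every fixed polynomial: for any fixed c, n^c / 3^n → 0 as n → ∞ (e.g. by the ratio test, or by writing 3^n = e^(n ln 3) and noting e^(n ln 3) / n^c → ∞). Hence n^24 · 3^(−n) = n^24 / 3^n → 0.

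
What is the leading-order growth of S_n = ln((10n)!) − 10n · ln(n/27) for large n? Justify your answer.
S_n ~ 10n · (ln 270 − 1) + O(ln n)

Stirling: ln((10n)!) = 10n ln(10n) − 10n + O(ln n).
  S_n = 10n ln(10n) − 10n − 10n ln(n/27) + O(ln n)
      = 10n ln(10n) − 10n ln n + 10n ln 27 − 10n + O(ln n)
      = 10n ln 10 + 10n ln 27 − 10n + O(ln n)
      = 10n (ln 270 − 1) + O(ln n).
Numerically ln(270) − 1 ≈ 4.5984.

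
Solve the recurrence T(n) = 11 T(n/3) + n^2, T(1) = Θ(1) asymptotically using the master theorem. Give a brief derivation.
T(n) = Θ(n^(log_3 11))

Master theorem: compare f(n) = n^2 to n^(log_3 11) where log_3 11 ≈ 2.183. Since 2 < log_3 11, we have f(n) = O(n^(log_3 11 − ε)) for some ε > 0 — Case 1. Hence T(n) = Θ(n^(log_3 11)).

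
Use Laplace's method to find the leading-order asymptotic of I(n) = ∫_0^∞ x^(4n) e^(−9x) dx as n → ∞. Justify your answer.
I(n) ~ (sqrt(2π·4n) / 9) · (4n/(9e))^(4n)

Write the integrand as exp(4n ln x − 9x) and set f(x) = 4n ln x − 9x. Then f'(x) = 4n/x − 9 = 0 at x* = 4n/9, and f''(x*) = −4n/x*^2 = −9^2/(4n). Laplace's method (interior maximum) gives
  I(n) ~ e^(f(x*)) · sqrt(2π / |f''(x*)|)
        = exp(4n ln(4n/9) − 4n) · sqrt(2π · 4n / 9^2)
        = (4n/9)^(4n) e^(−4n) · sqrt(2π·4n) / 9
        = (sqrt(2π·4n) / 9) · (4n/(9e))^(4n).
This matches Γ(4n+1)/9^(4n+1) with Stirling applied to Γ.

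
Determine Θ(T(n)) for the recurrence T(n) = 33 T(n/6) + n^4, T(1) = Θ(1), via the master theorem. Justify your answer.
T(n) = Θ(n^4)

log_6 33 ≈ 1.951. f(n) = n^4 dominates n^(log_6 33) since 4 > 1.951, and the regularity condition a·f(n/b) = 33·(n/6)^4 = (33/1296)·n^4 ≤ c·f(n) holds with c = 33/1296 ≈ 0.0255 < 1. So this is Case 3: T(n) = Θ(f(n)) = Θ(n^4).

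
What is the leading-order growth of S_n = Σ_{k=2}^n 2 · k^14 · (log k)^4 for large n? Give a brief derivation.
S_n ~ 2 · n^15 · (log n)^4 / 15

By integral comparison, S_n = ∫_1^n 2 · x^14 · (log x)^4 dx + O(n^14 · (log n)^4). For the integral, the leading term of ∫_1^n x^14 (log x)^4 dx is n^15/15 · (log n)^4 (by repeated integration by parts; each step lowers the log-exponent and produces a relatively O(1/log n) correction). Hence S_n ~ 2 · n^15 · (log n)^4 / 15.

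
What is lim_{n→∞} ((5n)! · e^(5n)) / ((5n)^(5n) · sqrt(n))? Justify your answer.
lim = sqrt(2π·5)

Stirling: (5n)! ~ sqrt(2π·5n) · (5n/e)^(5n). Hence
  (5n)! · e^(5n) / (5n)^(5n) ~ sqrt(2π·5n).
Dividing by sqrt(n): sqrt(2π·5n) / sqrt(n) = sqrt(2π·5) · n^((1−1)/2), so the limit is sqrt(2π·5).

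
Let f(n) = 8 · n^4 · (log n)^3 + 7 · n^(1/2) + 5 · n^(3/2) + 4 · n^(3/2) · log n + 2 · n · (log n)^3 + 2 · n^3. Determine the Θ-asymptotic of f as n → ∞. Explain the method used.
f(n) ∈ Θ(n^4 · (log n)^3)

Compare the terms by growth order. For large n, n^a · (log n)^b dominates n^a' · (log n)^b' iff a > a', or (a = a' and b > b'). Ranking the 6 terms shows the dominant one is 8 · n^4 · (log n)^3. Hence f(n) ∈ Θ(n^4 · (log n)^3).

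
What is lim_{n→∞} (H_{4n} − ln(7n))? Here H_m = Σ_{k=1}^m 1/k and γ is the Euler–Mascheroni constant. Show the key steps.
lim = ln(4/7) + γ

By Euler-Maclaurin, H_m = ln m + γ + O(1/m). So
  H_{4n} − ln(7n) = ln(4n) + γ − ln(7n) + O(1/n)
                       = ln(4/7) + γ + O(1/n).
Hence the limit is ln(4/7) + γ.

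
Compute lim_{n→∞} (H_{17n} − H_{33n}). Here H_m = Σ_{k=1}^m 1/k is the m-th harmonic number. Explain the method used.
lim = ln(17/33)

Euler-Maclaurin gives H_m = ln m + γ + 1/(2m) + O(1/m^2). The γ and O(1/m) terms cancel in the difference:
  H_{17n} − H_{33n} = ln(17n) − ln(33n) + O(1/n) = ln(17/33) + O(1/n).
Hence the limit is ln(17/33).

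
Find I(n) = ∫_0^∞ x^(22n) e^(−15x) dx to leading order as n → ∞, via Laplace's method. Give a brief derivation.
I(n) ~ (sqrt(2π·22n) / 15) · (22n/(15e))^(22n)

Write the integrand as exp(22n ln x − 15x) and set f(x) = 22n ln x − 15x. Then f'(x) = 22n/x − 15 = 0 at x* = 22n/15, and f''(x*) = −22n/x*^2 = −15^2/(22n). Laplace's method (interior maximum) gives
  I(n) ~ e^(f(x*)) · sqrt(2π / |f''(x*)|)
        = exp(22n ln(22n/15) − 22n) · sqrt(2π · 22n / 15^2)
        = (22n/15)^(22n) e^(−22n) · sqrt(2π·22n) / 15
        = (sqrt(2π·22n) / 15) · (22n/(15e))^(22n).
This matches Γ(22n+1)/15^(22n+1) with Stirling applied to Γ.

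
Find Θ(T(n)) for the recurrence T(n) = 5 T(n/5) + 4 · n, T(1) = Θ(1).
T(n) = Θ(n log n)

log_5 5 = 1, and f(n) = 4 · n = Θ(n^(log_5 5)). This is Case 2 of the master theorem: T(n) = Θ(f(n) · log n) = Θ(n log n).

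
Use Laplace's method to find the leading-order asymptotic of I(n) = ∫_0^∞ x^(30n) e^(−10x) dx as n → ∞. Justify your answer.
I(n) ~ (sqrt(2π·30n) / 10) · (30n/(10e))^(30n)

Write the integrand as exp(30n ln x − 10x) and set f(x) = 30n ln x − 10x. Then f'(x) = 30n/x − 10 = 0 at x* = 30n/10, and f''(x*) = −30n/x*^2 = −10^2/(30n). Laplace's method (interior maximum) gives
  I(n) ~ e^(f(x*)) · sqrt(2π / |f''(x*)|)
        = exp(30n ln(30n/10) − 30n) · sqrt(2π · 30n / 10^2)
        = (30n/10)^(30n) e^(−30n) · sqrt(2π·30n) / 10
        = (sqrt(2π·30n) / 10) · (30n/(10e))^(30n).
This matches Γ(30n+1)/10^(30n+1) with Stirling applied to Γ.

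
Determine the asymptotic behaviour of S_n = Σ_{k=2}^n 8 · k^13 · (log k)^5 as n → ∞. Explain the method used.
S_n ~ 4 · n^14 · (log n)^5 / 7

By integral comparison, S_n = ∫_1^n 8 · x^13 · (log x)^5 dx + O(n^13 · (log n)^5). For the integral, the leading term of ∫_1^n x^13 (log x)^5 dx is n^14/14 · (log n)^5 (by repeated integration by parts; each step lowers the log-exponent and produces a relatively O(1/log n) correction). Hence S_n ~ 4 · n^14 · (log n)^5 / 7.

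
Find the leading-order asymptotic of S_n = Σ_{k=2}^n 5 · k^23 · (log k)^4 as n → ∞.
S_n ~ 5 · n^24 · (log n)^4 / 24

By integral comparison, S_n = ∫_1^n 5 · x^23 · (log x)^4 dx + O(n^23 · (log n)^4). For the integral, the leading term of ∫_1^n x^23 (log x)^4 dx is n^24/24 · (log n)^4 (by repeated integration by parts; each step lowers the log-exponent and produces a relatively O(1/log n) correction). Hence S_n ~ 5 · n^24 · (log n)^4 / 24.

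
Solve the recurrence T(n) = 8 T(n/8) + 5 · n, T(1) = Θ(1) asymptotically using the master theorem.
T(n) = Θ(n log n)

log_8 8 = 1, and f(n) = 5 · n = Θ(n^(log_8 8)). This is Case 2 of the master theorem: T(n) = Θ(f(n) · log n) = Θ(n log n).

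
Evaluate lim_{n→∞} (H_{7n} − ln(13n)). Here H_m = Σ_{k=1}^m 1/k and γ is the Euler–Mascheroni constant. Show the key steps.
lim = ln(7/13) + γ

By Euler-Maclaurin, H_m = ln m + γ + O(1/m). So
  H_{7n} − ln(13n) = ln(7n) + γ − ln(13n) + O(1/n)
                       = ln(7/13) + γ + O(1/n).
Hence the limit is ln(7/13) + γ.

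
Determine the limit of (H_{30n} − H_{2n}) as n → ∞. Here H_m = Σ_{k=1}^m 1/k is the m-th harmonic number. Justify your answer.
lim = ln(30/2) = ln 15

Euler-Maclaurin gives H_m = ln m + γ + 1/(2m) + O(1/m^2). The γ and O(1/m) terms cancel in the difference:
  H_{30n} − H_{2n} = ln(30n) − ln(2n) + O(1/n) = ln(30/2) + O(1/n).
Hence the limit is ln(30/2) = ln 15.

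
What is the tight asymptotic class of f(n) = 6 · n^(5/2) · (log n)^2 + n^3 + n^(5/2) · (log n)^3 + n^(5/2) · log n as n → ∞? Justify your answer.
f(n) ∈ Θ(n^3)

Compare the terms by growth order. For large n, n^a · (log n)^b dominates n^a' · (log n)^b' iff a > a', or (a = a' and b > b'). Ranking the 4 terms shows the dominant one is n^3. Hence f(n) ∈ Θ(n^3).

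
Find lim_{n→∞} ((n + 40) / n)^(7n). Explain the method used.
lim = e^280

Rewrite as (1 + 40/n)^(7n). By the standard limit (1 + x/n)^n → e^x, we have (1 + 40/n)^n → e^40, and raising to the 7th power gives e^280.
More precisely, ln[(1 + 40/n)^(7n)] = 7n · ln(1 + 40/n) = 7n · (40/n + O(1/n^2)) = 280 + O(1/n) → 280.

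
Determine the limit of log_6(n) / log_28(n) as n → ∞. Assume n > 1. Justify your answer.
lim = ln(28) / ln(6) = log_6(28)

Change of base: log_6(n) = ln n / ln 6 and log_28(n) = ln n / ln 28. The ratio is (ln n / ln 6) · (ln 28 / ln n) = ln 28 / ln 6, a constant independent of n. So the limit is ln 28 / ln 6 = log_6(28).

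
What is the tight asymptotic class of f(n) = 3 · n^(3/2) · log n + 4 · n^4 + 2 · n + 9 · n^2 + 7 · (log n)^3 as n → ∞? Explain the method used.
f(n) ∈ Θ(n^4)

Compare the terms by growth order. For large n, n^a · (log n)^b dominates n^a' · (log n)^b' iff a > a', or (a = a' and b > b'). Ranking the 5 terms shows the dominant one is 4 · n^4. Hence f(n) ∈ Θ(n^4).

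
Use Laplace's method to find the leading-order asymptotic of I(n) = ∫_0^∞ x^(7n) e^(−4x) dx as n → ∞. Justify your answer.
I(n) ~ (sqrt(2π·7n) / 4) · (7n/(4e))^(7n)

Write the integrand as exp(7n ln x − 4x) and set f(x) = 7n ln x − 4x. Then f'(x) = 7n/x − 4 = 0 at x* = 7n/4, and f''(x*) = −7n/x*^2 = −4^2/(7n). Laplace's method (interior maximum) gives
  I(n) ~ e^(f(x*)) · sqrt(2π / |f''(x*)|)
        = exp(7n ln(7n/4) − 7n) · sqrt(2π · 7n / 4^2)
        = (7n/4)^(7n) e^(−7n) · sqrt(2π·7n) / 4
        = (sqrt(2π·7n) / 4) · (7n/(4e))^(7n).
This matches Γ(7n+1)/4^(7n+1) with Stirling applied to Γ.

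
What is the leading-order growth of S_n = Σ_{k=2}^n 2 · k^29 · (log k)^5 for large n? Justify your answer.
S_n ~ n^30 · (log n)^5 / 15

By integral comparison, S_n = ∫_1^n 2 · x^29 · (log x)^5 dx + O(n^29 · (log n)^5). For the integral, the leading term of ∫_1^n x^29 (log x)^5 dx is n^30/30 · (log n)^5 (by repeated integration by parts; each step lowers the log-exponent and produces a relatively O(1/log n) correction). Hence S_n ~ n^30 · (log n)^5 / 15.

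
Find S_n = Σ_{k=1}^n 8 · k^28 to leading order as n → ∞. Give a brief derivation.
S_n ~ 8 · n^29 / 29

By integral comparison (Euler-Maclaurin), Σ_{k=1}^n 8 · k^28 = 8 · ∫_0^n x^28 dx + O(n^28) = 8 · n^29/29 + O(n^28). (Equivalently, Faulhaber's formula gives the same leading term.)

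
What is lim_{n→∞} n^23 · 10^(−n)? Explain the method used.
lim = 0

Exponentials with base > 1 dominate every fixed polynomial: for any fixed c, n^c / 10^n → 0 as n → ∞ (e.g. by the ratio test, or by writing 10^n = e^(n ln 10) and noting e^(n ln 10) / n^c → ∞). Hence n^23 · 10^(−n) = n^23 / 10^n → 0.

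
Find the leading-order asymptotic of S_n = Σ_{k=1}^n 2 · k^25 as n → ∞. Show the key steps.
S_n ~ n^26 / 13

By integral comparison (Euler-Maclaurin), Σ_{k=1}^n 2 · k^25 = 2 · ∫_0^n x^25 dx + O(n^25) = 2 · n^26/26 = n^26 / 13 + O(n^25). (Equivalently, Faulhaber's formula gives the same leading term.)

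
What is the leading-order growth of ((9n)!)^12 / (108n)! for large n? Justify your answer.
((9n)!)^12/(108n)! ~ ((2π·9n)^(11/2) / sqrt(12)) · 12^(−12·9n)  →  0

Write N = 9n. Stirling: N! ~ sqrt(2π N)(N/e)^N and (12N)! ~ sqrt(2π·12N)·(12N/e)^(12N).
  (N!)^12/(12N)! ~ (2π N)^(12/2) (N/e)^(12N) / [sqrt(2π·12N) (12N/e)^(12N)]
     = (2π N)^(12/2) / sqrt(2π·12N) · (N/(12N))^(12N)
     = (2π N)^((12−1)/2) / sqrt(12) · 12^(−12N).
Since 12^12 > 1, the factor 12^(−12N) decays exponentially, so the ratio → 0. Substituting N = 9n gives the stated form.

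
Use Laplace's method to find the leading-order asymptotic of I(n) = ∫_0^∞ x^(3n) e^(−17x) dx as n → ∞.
I(n) ~ (sqrt(2π·3n) / 17) · (3n/(17e))^(3n)

Write the integrand as exp(3n ln x − 17x) and set f(x) = 3n ln x − 17x. Then f'(x) = 3n/x − 17 = 0 at x* = 3n/17, and f''(x*) = −3n/x*^2 = −17^2/(3n). Laplace's method (interior maximum) gives
  I(n) ~ e^(f(x*)) · sqrt(2π / |f''(x*)|)
        = exp(3n ln(3n/17) − 3n) · sqrt(2π · 3n / 17^2)
        = (3n/17)^(3n) e^(−3n) · sqrt(2π·3n) / 17
        = (sqrt(2π·3n) / 17) · (3n/(17e))^(3n).
This matches Γ(3n+1)/17^(3n+1) with Stirling applied to Γ.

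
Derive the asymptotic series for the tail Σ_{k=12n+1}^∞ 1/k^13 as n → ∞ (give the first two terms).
Σ_{k>12n} 1/k^13 = 1/(12 · (12n)^12) − 1/(2 · (12n)^13) + O(1/(12n)^14)

Compare to the integral: ∫_{12n}^∞ x^(−13) dx = [−x^(−12)/12]_{12n}^∞ = 1/((13−1)·(12n)^12). The Euler-Maclaurin correction adds −f(12n)/2 = −1/(2·(12n)^13). Euler-Maclaurin then gives
  Σ_{k>12n} 1/k^13 = ∫_{12n}^∞ dx/x^13 − 1/(2·(12n)^13) + O(1/(12n)^14).
(Equivalently this is ζ(13) − Σ_{k≤12n} 1/k^13.)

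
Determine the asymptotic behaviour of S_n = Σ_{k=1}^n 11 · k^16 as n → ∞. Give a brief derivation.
S_n ~ 11 · n^17 / 17

By integral comparison (Euler-Maclaurin), Σ_{k=1}^n 11 · k^16 = 11 · ∫_0^n x^16 dx + O(n^16) = 11 · n^17/17 + O(n^16). (Equivalently, Faulhaber's formula gives the same leading term.)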